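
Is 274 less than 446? Yes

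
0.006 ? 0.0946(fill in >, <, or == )<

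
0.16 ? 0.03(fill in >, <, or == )>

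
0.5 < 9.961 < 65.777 True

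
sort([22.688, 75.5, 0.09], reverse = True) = [75.5, 22.688, 0.09]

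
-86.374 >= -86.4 True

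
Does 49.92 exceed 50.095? No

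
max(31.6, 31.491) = 31.6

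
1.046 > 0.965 True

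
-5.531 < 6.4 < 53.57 True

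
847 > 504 True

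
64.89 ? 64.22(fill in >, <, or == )>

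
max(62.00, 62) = 62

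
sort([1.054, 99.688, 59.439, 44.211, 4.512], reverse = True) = [99.688, 59.439, 44.211, 4.512, 1.054]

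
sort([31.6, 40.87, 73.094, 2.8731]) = [2.8731, 31.6, 40.87, 73.094]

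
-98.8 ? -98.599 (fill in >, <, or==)<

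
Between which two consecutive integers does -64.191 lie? -65 and -64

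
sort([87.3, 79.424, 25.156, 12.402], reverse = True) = [87.3, 79.424, 25.156, 12.402]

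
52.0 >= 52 True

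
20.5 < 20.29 False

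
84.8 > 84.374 True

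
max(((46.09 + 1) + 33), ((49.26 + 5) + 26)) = 80.26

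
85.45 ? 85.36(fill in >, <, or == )>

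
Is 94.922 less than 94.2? No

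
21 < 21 False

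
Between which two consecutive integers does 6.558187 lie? 6 and 7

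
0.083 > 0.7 False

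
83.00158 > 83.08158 False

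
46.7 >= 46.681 True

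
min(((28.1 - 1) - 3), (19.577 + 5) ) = 24.1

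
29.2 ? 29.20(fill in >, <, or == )==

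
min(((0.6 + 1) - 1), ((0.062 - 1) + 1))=0.062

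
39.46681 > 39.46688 False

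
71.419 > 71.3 True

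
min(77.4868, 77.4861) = 77.4861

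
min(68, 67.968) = 67.968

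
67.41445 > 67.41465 False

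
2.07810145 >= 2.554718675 False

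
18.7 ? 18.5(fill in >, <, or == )>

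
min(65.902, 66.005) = 65.902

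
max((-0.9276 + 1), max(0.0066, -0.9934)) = 0.0724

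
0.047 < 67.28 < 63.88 False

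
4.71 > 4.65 True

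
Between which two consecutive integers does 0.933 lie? 0 and 1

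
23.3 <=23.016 False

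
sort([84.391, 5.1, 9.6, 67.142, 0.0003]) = [0.0003, 5.1, 9.6, 67.142, 84.391]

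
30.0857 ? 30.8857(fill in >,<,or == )<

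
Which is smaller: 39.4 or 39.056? 39.056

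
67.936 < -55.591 False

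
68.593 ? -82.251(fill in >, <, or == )>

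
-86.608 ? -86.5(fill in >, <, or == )<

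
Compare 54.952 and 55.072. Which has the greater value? 55.072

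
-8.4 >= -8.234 False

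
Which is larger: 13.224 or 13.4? 13.4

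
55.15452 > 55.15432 True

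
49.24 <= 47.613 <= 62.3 False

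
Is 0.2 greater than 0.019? Yes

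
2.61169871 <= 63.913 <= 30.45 False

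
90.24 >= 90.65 False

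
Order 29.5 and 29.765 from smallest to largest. 29.5, 29.765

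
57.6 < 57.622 True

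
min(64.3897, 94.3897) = 64.3897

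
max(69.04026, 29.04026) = 69.04026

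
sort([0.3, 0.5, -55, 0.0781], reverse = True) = [0.5, 0.3, 0.0781, -55]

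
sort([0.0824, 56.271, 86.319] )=[0.0824, 56.271, 86.319]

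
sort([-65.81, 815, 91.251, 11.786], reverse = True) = [815, 91.251, 11.786, -65.81]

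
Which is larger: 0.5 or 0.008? 0.5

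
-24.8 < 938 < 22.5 False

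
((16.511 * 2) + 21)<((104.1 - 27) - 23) True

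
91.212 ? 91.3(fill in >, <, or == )<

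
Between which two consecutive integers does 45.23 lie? 45 and 46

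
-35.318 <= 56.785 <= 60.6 True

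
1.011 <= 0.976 False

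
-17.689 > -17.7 True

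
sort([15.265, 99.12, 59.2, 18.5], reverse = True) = [99.12, 59.2, 18.5, 15.265]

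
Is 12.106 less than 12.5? Yes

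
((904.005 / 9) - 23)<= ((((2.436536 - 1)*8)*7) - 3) True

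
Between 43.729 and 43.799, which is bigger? 43.799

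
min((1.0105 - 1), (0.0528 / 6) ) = 0.0088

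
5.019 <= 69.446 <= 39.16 False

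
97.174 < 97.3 True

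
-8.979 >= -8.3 False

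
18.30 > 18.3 False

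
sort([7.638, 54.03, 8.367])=[7.638, 8.367, 54.03]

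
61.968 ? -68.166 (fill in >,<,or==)>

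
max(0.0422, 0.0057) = 0.0422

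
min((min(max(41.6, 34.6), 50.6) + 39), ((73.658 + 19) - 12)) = 80.6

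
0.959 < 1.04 True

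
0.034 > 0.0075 True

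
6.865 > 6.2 True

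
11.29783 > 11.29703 True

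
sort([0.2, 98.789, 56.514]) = [0.2, 56.514, 98.789]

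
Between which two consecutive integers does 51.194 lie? 51 and 52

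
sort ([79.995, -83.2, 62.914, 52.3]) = [-83.2, 52.3, 62.914, 79.995]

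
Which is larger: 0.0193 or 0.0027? 0.0193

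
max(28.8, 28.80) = 28.80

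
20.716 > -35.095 True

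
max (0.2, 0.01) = 0.2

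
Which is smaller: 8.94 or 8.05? 8.05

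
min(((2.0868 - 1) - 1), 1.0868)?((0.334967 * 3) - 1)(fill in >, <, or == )>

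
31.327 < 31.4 True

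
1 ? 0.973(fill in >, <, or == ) >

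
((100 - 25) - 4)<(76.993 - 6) False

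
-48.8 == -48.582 False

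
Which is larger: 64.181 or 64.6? 64.6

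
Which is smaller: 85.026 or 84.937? 84.937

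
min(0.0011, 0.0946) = 0.0011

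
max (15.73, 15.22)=15.73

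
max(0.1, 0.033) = 0.1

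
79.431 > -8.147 True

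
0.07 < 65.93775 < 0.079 False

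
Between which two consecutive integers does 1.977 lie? 1 and 2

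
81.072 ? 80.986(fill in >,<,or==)>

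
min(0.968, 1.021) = 0.968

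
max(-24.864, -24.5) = -24.5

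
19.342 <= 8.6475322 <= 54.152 False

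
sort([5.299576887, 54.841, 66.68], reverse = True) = [66.68, 54.841, 5.299576887]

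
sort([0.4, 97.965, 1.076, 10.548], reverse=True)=[97.965, 10.548, 1.076, 0.4]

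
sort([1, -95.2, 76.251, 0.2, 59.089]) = [-95.2, 0.2, 1, 59.089, 76.251]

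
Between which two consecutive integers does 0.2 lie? 0 and 1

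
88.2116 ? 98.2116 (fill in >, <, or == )<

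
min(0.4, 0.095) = 0.095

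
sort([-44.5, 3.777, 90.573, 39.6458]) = [-44.5, 3.777, 39.6458, 90.573]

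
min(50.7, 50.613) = 50.613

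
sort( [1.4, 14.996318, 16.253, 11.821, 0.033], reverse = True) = [16.253, 14.996318, 11.821, 1.4, 0.033]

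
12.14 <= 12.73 True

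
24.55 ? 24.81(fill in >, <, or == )<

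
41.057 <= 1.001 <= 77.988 False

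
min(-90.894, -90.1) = -90.894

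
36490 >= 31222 True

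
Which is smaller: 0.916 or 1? 0.916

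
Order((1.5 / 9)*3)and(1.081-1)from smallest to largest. (1.081-1), ((1.5 / 9)*3)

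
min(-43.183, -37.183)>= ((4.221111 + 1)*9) False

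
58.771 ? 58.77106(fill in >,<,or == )<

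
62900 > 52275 True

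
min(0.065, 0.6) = 0.065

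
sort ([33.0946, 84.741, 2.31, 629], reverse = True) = [629, 84.741, 33.0946, 2.31]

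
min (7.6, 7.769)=7.6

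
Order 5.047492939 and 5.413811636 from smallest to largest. 5.047492939, 5.413811636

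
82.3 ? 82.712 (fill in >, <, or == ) <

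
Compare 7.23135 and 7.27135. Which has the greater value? 7.27135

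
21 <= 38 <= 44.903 True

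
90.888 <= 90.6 False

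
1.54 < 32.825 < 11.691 False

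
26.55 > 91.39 False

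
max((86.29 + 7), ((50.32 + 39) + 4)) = 93.32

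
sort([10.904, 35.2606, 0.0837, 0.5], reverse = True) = [35.2606, 10.904, 0.5, 0.0837]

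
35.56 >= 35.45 True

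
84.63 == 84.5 False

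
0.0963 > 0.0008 True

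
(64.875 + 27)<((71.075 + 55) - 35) False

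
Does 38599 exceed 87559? No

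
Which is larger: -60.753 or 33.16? 33.16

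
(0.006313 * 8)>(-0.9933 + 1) True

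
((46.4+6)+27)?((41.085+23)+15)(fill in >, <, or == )>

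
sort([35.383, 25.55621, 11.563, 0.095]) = [0.095, 11.563, 25.55621, 35.383]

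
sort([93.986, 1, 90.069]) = [1, 90.069, 93.986]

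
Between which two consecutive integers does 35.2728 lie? 35 and 36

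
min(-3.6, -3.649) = -3.649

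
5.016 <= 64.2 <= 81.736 True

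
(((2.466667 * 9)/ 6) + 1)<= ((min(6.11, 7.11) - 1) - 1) False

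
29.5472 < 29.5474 True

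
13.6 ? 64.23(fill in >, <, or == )<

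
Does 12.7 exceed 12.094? Yes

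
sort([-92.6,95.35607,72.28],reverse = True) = [95.35607,72.28,-92.6]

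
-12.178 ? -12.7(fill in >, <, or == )>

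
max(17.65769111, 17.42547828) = 17.65769111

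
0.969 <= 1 True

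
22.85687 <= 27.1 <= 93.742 True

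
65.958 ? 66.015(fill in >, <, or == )<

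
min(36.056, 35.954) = 35.954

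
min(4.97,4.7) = 4.7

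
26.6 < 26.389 False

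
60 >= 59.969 True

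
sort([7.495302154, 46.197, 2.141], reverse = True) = [46.197, 7.495302154, 2.141]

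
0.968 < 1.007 True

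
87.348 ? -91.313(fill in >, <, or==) >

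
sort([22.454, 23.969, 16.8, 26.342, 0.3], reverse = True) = [26.342, 23.969, 22.454, 16.8, 0.3]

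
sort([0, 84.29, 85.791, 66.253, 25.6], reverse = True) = [85.791, 84.29, 66.253, 25.6, 0]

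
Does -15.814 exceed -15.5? No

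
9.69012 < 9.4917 False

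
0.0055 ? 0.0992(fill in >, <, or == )<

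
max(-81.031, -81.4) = -81.031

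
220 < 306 True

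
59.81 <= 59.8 False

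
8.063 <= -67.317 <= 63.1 False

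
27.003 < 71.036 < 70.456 False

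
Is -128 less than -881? No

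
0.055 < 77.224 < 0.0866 False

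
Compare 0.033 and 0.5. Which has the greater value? 0.5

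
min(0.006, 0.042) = 0.006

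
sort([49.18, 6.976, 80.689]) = [6.976, 49.18, 80.689]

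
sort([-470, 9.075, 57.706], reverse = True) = [57.706, 9.075, -470]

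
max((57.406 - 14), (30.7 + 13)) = 43.7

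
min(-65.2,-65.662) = -65.662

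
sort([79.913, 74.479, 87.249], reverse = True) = [87.249, 79.913, 74.479]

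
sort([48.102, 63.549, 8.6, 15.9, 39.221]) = [8.6, 15.9, 39.221, 48.102, 63.549]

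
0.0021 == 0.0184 False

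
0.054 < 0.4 True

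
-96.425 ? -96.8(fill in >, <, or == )>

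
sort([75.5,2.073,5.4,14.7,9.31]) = [2.073,5.4,9.31,14.7,75.5]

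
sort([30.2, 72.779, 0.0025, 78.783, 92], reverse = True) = [92, 78.783, 72.779, 30.2, 0.0025]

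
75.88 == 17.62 False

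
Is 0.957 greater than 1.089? No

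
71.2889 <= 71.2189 False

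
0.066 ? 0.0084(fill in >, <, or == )>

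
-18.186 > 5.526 False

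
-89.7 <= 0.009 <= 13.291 True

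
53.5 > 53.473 True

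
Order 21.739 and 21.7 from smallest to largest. 21.7, 21.739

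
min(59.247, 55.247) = 55.247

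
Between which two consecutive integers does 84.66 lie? 84 and 85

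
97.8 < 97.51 False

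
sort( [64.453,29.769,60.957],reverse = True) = [64.453,60.957,29.769]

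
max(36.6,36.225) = 36.6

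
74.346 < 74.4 True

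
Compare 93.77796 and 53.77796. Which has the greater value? 93.77796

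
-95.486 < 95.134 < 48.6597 False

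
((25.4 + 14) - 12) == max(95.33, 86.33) False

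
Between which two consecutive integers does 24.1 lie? 24 and 25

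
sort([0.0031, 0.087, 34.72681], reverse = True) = [34.72681, 0.087, 0.0031]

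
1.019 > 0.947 True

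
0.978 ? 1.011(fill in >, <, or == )<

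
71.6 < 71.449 False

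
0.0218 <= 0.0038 False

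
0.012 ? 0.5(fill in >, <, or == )<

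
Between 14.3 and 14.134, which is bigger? 14.3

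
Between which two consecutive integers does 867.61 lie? 867 and 868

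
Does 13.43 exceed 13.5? No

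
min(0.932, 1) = 0.932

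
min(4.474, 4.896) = 4.474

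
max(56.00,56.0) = 56.0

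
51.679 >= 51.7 False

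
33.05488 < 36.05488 True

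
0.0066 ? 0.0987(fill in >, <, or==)<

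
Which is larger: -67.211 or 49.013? 49.013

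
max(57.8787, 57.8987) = 57.8987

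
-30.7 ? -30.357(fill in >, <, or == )<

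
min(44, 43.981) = 43.981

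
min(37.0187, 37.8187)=37.0187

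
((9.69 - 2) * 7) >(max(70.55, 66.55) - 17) True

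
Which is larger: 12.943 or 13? 13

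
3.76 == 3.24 False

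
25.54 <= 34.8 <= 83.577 True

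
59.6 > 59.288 True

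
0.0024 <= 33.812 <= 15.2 False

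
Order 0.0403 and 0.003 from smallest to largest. 0.003, 0.0403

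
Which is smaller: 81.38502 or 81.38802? 81.38502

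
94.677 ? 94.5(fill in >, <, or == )>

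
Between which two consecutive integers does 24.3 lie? 24 and 25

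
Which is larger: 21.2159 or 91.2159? 91.2159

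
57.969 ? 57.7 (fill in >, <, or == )>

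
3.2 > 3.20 False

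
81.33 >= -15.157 True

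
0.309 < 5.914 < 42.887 True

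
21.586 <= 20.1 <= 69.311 False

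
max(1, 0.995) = 1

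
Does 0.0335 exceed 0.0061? Yes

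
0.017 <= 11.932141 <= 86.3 True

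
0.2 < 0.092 False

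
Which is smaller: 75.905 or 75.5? 75.5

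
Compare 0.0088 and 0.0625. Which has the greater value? 0.0625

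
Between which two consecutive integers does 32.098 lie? 32 and 33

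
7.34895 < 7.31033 False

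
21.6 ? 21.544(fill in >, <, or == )>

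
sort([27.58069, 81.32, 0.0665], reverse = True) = [81.32, 27.58069, 0.0665]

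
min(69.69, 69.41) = 69.41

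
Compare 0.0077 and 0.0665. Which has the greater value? 0.0665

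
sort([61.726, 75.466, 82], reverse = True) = [82, 75.466, 61.726]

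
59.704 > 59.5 True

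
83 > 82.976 True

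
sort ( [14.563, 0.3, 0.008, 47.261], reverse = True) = [47.261, 14.563, 0.3, 0.008]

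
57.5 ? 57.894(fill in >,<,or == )<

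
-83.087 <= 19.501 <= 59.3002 True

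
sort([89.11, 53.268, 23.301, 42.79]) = [23.301, 42.79, 53.268, 89.11]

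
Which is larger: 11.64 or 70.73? 70.73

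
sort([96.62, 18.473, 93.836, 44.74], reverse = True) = [96.62, 93.836, 44.74, 18.473]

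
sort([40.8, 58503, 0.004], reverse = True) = [58503, 40.8, 0.004]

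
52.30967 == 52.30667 False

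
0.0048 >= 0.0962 False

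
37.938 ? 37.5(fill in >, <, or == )>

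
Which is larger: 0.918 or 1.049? 1.049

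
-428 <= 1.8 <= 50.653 True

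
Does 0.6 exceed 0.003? Yes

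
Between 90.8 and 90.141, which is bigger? 90.8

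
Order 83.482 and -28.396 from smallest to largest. -28.396,83.482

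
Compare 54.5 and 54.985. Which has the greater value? 54.985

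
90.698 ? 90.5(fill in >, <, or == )>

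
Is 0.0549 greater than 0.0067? Yes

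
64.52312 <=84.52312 True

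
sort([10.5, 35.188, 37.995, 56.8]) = [10.5, 35.188, 37.995, 56.8]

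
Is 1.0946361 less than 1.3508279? Yes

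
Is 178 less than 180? Yes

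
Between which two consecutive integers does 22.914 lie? 22 and 23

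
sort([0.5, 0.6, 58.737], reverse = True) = [58.737, 0.6, 0.5]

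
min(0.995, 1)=0.995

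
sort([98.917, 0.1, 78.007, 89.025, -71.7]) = [-71.7, 0.1, 78.007, 89.025, 98.917]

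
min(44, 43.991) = 43.991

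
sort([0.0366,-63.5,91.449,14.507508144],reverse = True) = [91.449,14.507508144,0.0366,-63.5]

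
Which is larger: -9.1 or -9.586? -9.1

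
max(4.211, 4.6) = 4.6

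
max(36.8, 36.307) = 36.8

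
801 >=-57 True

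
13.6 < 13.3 False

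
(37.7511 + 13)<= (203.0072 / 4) True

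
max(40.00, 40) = 40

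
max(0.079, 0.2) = 0.2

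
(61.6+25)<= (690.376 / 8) False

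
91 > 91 False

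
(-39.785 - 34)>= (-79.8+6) True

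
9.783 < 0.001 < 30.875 False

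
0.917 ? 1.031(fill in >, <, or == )<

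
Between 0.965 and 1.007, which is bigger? 1.007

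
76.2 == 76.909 False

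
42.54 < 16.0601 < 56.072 False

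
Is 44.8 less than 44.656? No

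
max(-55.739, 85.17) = 85.17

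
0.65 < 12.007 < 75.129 True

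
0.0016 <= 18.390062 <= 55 True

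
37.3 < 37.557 True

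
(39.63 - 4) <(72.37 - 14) True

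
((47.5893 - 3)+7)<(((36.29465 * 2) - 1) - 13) True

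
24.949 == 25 False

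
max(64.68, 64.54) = 64.68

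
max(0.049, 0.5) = 0.5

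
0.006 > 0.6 False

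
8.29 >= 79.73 False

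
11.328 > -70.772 True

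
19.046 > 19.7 False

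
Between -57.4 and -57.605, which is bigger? -57.4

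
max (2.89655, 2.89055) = 2.89655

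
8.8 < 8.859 True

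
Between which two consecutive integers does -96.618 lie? -97 and -96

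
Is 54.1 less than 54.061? No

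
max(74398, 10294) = 74398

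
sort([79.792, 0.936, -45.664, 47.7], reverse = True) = [79.792, 47.7, 0.936, -45.664]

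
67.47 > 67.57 False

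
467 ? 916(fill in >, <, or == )<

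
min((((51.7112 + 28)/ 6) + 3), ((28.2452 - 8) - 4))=16.2452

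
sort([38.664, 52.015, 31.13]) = [31.13, 38.664, 52.015]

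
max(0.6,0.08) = 0.6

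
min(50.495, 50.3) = 50.3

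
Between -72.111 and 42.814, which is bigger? 42.814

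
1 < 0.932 False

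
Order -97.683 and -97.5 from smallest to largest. -97.683, -97.5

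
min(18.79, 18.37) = 18.37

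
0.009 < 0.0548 True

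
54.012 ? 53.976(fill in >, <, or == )>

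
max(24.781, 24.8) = 24.8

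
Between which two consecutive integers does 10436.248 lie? 10436 and 10437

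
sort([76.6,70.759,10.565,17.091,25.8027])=[10.565,17.091,25.8027,70.759,76.6]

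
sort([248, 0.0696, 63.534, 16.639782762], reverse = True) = [248, 63.534, 16.639782762, 0.0696]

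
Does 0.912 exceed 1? No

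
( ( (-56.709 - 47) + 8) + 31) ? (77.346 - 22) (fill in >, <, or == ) <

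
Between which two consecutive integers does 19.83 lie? 19 and 20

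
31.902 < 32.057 True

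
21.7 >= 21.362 True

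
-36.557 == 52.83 False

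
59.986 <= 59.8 False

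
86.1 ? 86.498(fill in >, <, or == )<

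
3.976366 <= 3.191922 False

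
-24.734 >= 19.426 False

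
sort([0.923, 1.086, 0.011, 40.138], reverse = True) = [40.138, 1.086, 0.923, 0.011]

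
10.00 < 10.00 False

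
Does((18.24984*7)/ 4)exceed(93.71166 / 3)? Yes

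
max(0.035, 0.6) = 0.6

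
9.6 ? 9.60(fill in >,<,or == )==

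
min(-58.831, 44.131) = -58.831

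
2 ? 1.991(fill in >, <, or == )>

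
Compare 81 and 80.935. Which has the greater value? 81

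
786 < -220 False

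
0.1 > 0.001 True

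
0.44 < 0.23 False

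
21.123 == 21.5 False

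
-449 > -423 False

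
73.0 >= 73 True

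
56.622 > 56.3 True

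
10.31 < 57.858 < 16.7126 False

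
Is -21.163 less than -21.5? No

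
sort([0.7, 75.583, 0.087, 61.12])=[0.087, 0.7, 61.12, 75.583]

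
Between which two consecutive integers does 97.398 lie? 97 and 98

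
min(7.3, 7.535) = 7.3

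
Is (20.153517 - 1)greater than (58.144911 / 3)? No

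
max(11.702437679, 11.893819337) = 11.893819337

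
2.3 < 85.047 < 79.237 False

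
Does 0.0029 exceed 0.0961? No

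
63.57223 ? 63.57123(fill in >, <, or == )>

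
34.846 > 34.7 True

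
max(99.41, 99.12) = 99.41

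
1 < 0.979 False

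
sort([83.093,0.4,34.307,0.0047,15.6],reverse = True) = [83.093,34.307,15.6,0.4,0.0047]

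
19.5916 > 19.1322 True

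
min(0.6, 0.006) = 0.006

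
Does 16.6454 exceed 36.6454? No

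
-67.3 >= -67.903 True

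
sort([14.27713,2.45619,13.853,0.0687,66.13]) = [0.0687,2.45619,13.853,14.27713,66.13]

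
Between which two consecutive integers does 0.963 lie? 0 and 1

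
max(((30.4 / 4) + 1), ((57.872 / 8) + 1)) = 8.6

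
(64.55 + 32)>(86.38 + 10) True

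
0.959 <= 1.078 True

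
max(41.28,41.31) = 41.31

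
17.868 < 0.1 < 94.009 False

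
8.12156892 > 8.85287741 False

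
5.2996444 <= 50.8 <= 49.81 False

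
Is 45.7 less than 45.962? Yes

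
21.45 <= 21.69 True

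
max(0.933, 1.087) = 1.087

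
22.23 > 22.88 False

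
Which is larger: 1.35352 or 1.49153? 1.49153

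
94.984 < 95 True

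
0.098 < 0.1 True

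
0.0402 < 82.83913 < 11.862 False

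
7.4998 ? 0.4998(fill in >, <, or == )>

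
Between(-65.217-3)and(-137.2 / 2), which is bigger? (-65.217-3)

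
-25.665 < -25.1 True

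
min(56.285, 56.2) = 56.2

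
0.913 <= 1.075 True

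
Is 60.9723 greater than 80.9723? No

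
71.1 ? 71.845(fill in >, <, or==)<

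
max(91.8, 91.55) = 91.8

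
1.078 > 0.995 True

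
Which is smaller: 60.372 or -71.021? -71.021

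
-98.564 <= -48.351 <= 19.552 True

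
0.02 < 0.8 True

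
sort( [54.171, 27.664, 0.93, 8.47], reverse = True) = [54.171, 27.664, 8.47, 0.93]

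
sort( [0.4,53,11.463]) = [0.4,11.463,53]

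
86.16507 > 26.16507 True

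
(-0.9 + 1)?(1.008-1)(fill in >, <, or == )>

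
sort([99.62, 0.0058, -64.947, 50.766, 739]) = [-64.947, 0.0058, 50.766, 99.62, 739]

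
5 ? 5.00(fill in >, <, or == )==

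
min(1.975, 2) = 1.975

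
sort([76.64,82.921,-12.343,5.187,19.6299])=[-12.343,5.187,19.6299,76.64,82.921]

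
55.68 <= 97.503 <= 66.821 False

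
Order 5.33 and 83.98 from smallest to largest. 5.33, 83.98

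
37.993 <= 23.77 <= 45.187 False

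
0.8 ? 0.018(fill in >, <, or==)>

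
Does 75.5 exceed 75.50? No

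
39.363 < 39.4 True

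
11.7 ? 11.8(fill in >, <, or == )<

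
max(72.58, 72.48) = 72.58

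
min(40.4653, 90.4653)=40.4653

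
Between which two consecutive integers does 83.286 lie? 83 and 84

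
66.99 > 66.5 True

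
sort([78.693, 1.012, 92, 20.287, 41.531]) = [1.012, 20.287, 41.531, 78.693, 92]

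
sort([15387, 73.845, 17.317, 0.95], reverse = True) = [15387, 73.845, 17.317, 0.95]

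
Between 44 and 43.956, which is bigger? 44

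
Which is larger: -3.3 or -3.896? -3.3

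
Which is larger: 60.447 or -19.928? 60.447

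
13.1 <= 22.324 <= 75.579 True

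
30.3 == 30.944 False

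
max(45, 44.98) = 45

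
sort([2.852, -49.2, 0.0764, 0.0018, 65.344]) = [-49.2, 0.0018, 0.0764, 2.852, 65.344]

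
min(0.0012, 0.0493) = 0.0012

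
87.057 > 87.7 False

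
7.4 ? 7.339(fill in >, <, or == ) >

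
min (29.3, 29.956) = 29.3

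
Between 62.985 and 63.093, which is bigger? 63.093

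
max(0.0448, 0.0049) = 0.0448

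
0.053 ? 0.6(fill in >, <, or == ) <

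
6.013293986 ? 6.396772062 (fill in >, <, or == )<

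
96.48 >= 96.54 False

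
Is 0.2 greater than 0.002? Yes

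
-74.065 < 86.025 True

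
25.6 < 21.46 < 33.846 False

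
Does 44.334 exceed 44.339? No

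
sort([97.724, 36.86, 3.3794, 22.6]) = [3.3794, 22.6, 36.86, 97.724]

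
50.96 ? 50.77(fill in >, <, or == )>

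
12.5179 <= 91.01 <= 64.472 False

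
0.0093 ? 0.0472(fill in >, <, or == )<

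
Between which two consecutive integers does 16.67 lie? 16 and 17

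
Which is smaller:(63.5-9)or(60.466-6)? (60.466-6)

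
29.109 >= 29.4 False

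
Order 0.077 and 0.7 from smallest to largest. 0.077, 0.7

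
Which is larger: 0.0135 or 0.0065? 0.0135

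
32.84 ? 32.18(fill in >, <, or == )>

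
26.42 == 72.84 False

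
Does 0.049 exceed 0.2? No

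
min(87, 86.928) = 86.928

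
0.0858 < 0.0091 False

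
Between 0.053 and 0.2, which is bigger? 0.2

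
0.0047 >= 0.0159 False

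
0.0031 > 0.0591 False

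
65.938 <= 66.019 True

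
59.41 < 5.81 False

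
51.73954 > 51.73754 True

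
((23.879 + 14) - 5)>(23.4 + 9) True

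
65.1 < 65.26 True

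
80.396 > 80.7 False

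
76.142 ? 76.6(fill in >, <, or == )<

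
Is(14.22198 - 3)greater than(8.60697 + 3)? No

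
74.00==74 True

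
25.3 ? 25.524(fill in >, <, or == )<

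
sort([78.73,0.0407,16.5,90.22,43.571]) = [0.0407,16.5,43.571,78.73,90.22]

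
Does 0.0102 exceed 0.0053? Yes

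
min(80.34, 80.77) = 80.34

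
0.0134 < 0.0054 False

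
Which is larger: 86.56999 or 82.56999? 86.56999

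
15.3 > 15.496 False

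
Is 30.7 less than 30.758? Yes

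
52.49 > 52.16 True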